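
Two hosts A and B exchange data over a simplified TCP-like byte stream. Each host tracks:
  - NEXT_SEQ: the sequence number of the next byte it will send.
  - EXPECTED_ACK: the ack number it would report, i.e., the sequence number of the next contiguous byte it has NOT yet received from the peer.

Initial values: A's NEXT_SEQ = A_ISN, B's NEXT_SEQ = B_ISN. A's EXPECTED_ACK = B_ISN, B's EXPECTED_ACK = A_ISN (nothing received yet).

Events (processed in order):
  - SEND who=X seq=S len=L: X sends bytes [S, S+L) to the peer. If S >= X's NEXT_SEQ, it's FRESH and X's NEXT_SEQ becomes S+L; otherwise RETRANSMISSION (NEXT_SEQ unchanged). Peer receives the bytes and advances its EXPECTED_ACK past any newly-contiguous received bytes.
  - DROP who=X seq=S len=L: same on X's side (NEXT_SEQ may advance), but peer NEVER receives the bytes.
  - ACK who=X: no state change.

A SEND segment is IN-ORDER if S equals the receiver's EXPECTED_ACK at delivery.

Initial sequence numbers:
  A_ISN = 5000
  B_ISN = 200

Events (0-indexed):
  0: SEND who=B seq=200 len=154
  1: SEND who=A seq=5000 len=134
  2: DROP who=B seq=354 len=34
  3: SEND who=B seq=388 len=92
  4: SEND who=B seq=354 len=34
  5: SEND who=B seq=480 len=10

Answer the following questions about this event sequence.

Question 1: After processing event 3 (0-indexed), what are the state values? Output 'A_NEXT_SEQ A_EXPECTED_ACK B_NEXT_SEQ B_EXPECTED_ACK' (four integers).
After event 0: A_seq=5000 A_ack=354 B_seq=354 B_ack=5000
After event 1: A_seq=5134 A_ack=354 B_seq=354 B_ack=5134
After event 2: A_seq=5134 A_ack=354 B_seq=388 B_ack=5134
After event 3: A_seq=5134 A_ack=354 B_seq=480 B_ack=5134

5134 354 480 5134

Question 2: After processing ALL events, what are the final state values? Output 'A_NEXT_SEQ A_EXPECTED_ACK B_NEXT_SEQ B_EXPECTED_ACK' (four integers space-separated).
Answer: 5134 490 490 5134

Derivation:
After event 0: A_seq=5000 A_ack=354 B_seq=354 B_ack=5000
After event 1: A_seq=5134 A_ack=354 B_seq=354 B_ack=5134
After event 2: A_seq=5134 A_ack=354 B_seq=388 B_ack=5134
After event 3: A_seq=5134 A_ack=354 B_seq=480 B_ack=5134
After event 4: A_seq=5134 A_ack=480 B_seq=480 B_ack=5134
After event 5: A_seq=5134 A_ack=490 B_seq=490 B_ack=5134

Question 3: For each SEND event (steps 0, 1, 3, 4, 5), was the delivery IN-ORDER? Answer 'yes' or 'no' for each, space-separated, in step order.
Step 0: SEND seq=200 -> in-order
Step 1: SEND seq=5000 -> in-order
Step 3: SEND seq=388 -> out-of-order
Step 4: SEND seq=354 -> in-order
Step 5: SEND seq=480 -> in-order

Answer: yes yes no yes yes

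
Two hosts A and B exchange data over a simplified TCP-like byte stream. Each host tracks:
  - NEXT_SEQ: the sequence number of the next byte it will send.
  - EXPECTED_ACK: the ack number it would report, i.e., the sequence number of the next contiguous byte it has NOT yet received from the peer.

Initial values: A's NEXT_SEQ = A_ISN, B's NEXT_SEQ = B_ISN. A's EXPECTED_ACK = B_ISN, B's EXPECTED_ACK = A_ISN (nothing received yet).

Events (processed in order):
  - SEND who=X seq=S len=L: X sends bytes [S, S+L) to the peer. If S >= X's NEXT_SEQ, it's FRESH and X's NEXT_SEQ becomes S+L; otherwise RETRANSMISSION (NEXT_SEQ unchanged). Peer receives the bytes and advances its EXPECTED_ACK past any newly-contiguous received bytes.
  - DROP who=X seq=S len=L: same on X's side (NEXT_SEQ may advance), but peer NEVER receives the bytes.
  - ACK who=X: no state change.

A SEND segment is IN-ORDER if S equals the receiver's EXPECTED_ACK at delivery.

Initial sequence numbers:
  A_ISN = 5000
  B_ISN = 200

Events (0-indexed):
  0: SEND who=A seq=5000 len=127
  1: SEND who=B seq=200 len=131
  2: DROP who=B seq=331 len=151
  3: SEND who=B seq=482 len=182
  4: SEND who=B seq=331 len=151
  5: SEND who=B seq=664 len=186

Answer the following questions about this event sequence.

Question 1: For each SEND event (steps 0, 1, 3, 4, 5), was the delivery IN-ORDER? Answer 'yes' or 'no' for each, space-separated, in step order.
Step 0: SEND seq=5000 -> in-order
Step 1: SEND seq=200 -> in-order
Step 3: SEND seq=482 -> out-of-order
Step 4: SEND seq=331 -> in-order
Step 5: SEND seq=664 -> in-order

Answer: yes yes no yes yes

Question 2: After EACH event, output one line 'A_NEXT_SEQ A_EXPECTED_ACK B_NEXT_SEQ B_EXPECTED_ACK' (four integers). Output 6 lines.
5127 200 200 5127
5127 331 331 5127
5127 331 482 5127
5127 331 664 5127
5127 664 664 5127
5127 850 850 5127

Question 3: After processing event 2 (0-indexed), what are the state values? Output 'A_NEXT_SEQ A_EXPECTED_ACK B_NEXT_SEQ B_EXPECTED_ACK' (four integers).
After event 0: A_seq=5127 A_ack=200 B_seq=200 B_ack=5127
After event 1: A_seq=5127 A_ack=331 B_seq=331 B_ack=5127
After event 2: A_seq=5127 A_ack=331 B_seq=482 B_ack=5127

5127 331 482 5127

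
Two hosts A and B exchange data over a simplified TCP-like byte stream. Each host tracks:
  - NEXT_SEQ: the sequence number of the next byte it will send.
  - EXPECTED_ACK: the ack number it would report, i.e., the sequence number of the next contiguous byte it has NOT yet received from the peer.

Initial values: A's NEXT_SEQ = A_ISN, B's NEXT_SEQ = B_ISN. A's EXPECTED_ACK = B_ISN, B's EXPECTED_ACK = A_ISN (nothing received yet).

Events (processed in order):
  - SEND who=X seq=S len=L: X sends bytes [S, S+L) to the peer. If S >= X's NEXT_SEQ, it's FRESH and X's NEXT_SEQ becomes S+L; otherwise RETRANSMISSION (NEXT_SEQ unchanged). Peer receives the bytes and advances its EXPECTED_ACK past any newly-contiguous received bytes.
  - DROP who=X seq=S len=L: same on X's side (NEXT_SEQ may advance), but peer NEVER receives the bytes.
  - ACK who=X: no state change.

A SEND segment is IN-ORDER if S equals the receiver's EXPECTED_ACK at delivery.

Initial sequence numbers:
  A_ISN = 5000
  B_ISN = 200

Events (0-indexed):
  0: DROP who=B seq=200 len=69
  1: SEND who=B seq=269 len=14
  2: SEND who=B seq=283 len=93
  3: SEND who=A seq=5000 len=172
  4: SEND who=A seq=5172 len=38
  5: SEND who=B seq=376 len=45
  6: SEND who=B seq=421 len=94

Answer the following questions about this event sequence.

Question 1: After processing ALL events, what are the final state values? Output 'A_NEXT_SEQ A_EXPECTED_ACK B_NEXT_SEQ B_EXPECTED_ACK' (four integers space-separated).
After event 0: A_seq=5000 A_ack=200 B_seq=269 B_ack=5000
After event 1: A_seq=5000 A_ack=200 B_seq=283 B_ack=5000
After event 2: A_seq=5000 A_ack=200 B_seq=376 B_ack=5000
After event 3: A_seq=5172 A_ack=200 B_seq=376 B_ack=5172
After event 4: A_seq=5210 A_ack=200 B_seq=376 B_ack=5210
After event 5: A_seq=5210 A_ack=200 B_seq=421 B_ack=5210
After event 6: A_seq=5210 A_ack=200 B_seq=515 B_ack=5210

Answer: 5210 200 515 5210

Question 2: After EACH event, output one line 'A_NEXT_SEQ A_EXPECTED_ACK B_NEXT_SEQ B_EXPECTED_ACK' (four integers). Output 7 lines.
5000 200 269 5000
5000 200 283 5000
5000 200 376 5000
5172 200 376 5172
5210 200 376 5210
5210 200 421 5210
5210 200 515 5210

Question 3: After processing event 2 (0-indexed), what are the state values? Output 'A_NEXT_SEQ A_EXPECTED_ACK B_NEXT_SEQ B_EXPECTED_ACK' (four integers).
After event 0: A_seq=5000 A_ack=200 B_seq=269 B_ack=5000
After event 1: A_seq=5000 A_ack=200 B_seq=283 B_ack=5000
After event 2: A_seq=5000 A_ack=200 B_seq=376 B_ack=5000

5000 200 376 5000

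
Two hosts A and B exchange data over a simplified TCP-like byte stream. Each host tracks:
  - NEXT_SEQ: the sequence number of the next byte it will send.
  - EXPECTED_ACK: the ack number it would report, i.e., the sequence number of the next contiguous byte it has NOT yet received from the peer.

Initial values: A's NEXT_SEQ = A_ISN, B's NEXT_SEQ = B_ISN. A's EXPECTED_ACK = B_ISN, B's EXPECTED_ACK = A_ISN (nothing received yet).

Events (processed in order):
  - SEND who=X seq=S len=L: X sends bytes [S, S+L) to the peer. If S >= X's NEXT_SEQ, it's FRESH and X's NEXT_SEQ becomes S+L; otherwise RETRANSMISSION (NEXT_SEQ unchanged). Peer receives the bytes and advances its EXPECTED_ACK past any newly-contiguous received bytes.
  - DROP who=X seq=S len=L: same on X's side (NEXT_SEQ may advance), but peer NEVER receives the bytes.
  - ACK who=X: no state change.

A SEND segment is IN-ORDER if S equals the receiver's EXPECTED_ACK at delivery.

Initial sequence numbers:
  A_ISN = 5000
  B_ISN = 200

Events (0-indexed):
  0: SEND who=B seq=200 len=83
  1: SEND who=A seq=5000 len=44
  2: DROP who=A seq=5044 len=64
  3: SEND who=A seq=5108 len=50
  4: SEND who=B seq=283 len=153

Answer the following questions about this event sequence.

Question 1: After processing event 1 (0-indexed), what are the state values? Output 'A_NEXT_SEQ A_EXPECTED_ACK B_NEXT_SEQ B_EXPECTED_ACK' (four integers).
After event 0: A_seq=5000 A_ack=283 B_seq=283 B_ack=5000
After event 1: A_seq=5044 A_ack=283 B_seq=283 B_ack=5044

5044 283 283 5044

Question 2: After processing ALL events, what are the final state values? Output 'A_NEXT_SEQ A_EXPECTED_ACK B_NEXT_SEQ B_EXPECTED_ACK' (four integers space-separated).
After event 0: A_seq=5000 A_ack=283 B_seq=283 B_ack=5000
After event 1: A_seq=5044 A_ack=283 B_seq=283 B_ack=5044
After event 2: A_seq=5108 A_ack=283 B_seq=283 B_ack=5044
After event 3: A_seq=5158 A_ack=283 B_seq=283 B_ack=5044
After event 4: A_seq=5158 A_ack=436 B_seq=436 B_ack=5044

Answer: 5158 436 436 5044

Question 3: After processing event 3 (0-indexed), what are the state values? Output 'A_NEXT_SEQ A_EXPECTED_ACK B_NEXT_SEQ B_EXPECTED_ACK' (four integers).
After event 0: A_seq=5000 A_ack=283 B_seq=283 B_ack=5000
After event 1: A_seq=5044 A_ack=283 B_seq=283 B_ack=5044
After event 2: A_seq=5108 A_ack=283 B_seq=283 B_ack=5044
After event 3: A_seq=5158 A_ack=283 B_seq=283 B_ack=5044

5158 283 283 5044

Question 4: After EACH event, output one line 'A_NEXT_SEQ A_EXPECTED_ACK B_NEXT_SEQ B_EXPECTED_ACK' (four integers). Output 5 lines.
5000 283 283 5000
5044 283 283 5044
5108 283 283 5044
5158 283 283 5044
5158 436 436 5044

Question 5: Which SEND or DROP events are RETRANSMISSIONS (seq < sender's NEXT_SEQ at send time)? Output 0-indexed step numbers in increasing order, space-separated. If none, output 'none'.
Step 0: SEND seq=200 -> fresh
Step 1: SEND seq=5000 -> fresh
Step 2: DROP seq=5044 -> fresh
Step 3: SEND seq=5108 -> fresh
Step 4: SEND seq=283 -> fresh

Answer: none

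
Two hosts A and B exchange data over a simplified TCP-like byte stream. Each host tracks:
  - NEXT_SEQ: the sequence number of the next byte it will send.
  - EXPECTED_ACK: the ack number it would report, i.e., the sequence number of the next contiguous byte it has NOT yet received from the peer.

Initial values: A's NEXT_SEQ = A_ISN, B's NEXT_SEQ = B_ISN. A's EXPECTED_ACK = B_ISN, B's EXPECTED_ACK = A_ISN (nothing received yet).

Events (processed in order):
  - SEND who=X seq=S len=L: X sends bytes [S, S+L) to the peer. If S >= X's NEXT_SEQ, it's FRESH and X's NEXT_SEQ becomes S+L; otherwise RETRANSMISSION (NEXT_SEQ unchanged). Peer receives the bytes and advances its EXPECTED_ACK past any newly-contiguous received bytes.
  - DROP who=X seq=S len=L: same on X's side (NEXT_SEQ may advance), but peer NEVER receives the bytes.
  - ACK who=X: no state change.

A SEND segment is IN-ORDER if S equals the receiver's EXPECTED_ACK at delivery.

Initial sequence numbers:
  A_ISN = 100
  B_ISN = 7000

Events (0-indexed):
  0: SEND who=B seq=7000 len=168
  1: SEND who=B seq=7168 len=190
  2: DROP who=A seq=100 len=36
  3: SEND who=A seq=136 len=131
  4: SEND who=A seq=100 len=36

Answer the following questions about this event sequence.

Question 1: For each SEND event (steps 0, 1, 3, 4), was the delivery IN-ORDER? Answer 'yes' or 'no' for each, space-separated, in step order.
Step 0: SEND seq=7000 -> in-order
Step 1: SEND seq=7168 -> in-order
Step 3: SEND seq=136 -> out-of-order
Step 4: SEND seq=100 -> in-order

Answer: yes yes no yes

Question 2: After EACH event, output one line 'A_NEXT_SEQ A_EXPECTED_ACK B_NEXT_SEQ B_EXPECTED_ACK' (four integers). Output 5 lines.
100 7168 7168 100
100 7358 7358 100
136 7358 7358 100
267 7358 7358 100
267 7358 7358 267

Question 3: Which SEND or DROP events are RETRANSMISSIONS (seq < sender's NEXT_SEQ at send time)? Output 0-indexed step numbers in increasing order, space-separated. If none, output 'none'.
Answer: 4

Derivation:
Step 0: SEND seq=7000 -> fresh
Step 1: SEND seq=7168 -> fresh
Step 2: DROP seq=100 -> fresh
Step 3: SEND seq=136 -> fresh
Step 4: SEND seq=100 -> retransmit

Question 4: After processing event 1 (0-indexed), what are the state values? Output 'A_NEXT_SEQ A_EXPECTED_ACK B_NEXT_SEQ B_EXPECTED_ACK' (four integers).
After event 0: A_seq=100 A_ack=7168 B_seq=7168 B_ack=100
After event 1: A_seq=100 A_ack=7358 B_seq=7358 B_ack=100

100 7358 7358 100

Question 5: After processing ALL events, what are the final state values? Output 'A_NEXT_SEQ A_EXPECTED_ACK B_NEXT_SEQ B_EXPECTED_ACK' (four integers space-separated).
After event 0: A_seq=100 A_ack=7168 B_seq=7168 B_ack=100
After event 1: A_seq=100 A_ack=7358 B_seq=7358 B_ack=100
After event 2: A_seq=136 A_ack=7358 B_seq=7358 B_ack=100
After event 3: A_seq=267 A_ack=7358 B_seq=7358 B_ack=100
After event 4: A_seq=267 A_ack=7358 B_seq=7358 B_ack=267

Answer: 267 7358 7358 267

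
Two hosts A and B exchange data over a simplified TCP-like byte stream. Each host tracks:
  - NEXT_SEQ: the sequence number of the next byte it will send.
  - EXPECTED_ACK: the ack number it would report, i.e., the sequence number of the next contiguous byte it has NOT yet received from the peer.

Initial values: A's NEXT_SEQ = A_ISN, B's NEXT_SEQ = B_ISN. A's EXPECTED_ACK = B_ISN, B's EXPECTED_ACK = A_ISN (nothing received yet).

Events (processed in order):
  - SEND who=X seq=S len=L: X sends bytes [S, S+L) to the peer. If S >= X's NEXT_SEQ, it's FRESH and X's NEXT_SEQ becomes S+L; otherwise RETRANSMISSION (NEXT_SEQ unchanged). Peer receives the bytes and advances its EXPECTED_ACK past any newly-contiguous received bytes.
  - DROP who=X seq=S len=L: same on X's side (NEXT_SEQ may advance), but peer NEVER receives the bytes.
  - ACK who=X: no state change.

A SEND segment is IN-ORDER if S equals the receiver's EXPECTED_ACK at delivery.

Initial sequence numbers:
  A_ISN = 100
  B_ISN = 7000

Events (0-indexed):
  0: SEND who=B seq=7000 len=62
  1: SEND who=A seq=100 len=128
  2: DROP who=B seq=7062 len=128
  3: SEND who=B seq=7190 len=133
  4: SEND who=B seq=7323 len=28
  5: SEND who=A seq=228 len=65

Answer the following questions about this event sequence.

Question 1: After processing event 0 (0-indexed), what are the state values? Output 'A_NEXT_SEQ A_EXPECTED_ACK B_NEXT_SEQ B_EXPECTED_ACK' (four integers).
After event 0: A_seq=100 A_ack=7062 B_seq=7062 B_ack=100

100 7062 7062 100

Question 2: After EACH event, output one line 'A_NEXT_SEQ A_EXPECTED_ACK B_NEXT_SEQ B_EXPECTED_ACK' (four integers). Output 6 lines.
100 7062 7062 100
228 7062 7062 228
228 7062 7190 228
228 7062 7323 228
228 7062 7351 228
293 7062 7351 293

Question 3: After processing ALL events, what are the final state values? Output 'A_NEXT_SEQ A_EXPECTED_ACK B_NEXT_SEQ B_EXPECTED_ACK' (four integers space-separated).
After event 0: A_seq=100 A_ack=7062 B_seq=7062 B_ack=100
After event 1: A_seq=228 A_ack=7062 B_seq=7062 B_ack=228
After event 2: A_seq=228 A_ack=7062 B_seq=7190 B_ack=228
After event 3: A_seq=228 A_ack=7062 B_seq=7323 B_ack=228
After event 4: A_seq=228 A_ack=7062 B_seq=7351 B_ack=228
After event 5: A_seq=293 A_ack=7062 B_seq=7351 B_ack=293

Answer: 293 7062 7351 293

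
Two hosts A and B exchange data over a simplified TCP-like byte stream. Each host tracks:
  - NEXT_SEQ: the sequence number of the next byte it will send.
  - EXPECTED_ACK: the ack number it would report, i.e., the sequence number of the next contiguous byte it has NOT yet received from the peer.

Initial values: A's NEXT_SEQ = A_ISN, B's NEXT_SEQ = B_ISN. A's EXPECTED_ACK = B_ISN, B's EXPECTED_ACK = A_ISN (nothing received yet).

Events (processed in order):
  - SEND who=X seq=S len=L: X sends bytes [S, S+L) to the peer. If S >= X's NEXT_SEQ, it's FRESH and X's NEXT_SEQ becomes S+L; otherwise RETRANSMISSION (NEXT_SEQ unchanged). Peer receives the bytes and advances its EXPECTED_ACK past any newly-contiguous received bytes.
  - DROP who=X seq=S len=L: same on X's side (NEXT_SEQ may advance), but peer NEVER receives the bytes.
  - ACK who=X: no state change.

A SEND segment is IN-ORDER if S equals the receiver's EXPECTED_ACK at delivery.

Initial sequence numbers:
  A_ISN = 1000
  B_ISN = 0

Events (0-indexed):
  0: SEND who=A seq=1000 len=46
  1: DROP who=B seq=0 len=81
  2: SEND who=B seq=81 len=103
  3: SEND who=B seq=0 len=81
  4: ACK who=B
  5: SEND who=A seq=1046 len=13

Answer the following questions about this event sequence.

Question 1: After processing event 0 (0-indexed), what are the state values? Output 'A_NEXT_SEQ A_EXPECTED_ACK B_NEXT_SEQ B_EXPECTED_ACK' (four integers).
After event 0: A_seq=1046 A_ack=0 B_seq=0 B_ack=1046

1046 0 0 1046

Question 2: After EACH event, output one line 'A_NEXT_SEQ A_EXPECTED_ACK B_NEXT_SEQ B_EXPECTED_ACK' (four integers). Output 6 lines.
1046 0 0 1046
1046 0 81 1046
1046 0 184 1046
1046 184 184 1046
1046 184 184 1046
1059 184 184 1059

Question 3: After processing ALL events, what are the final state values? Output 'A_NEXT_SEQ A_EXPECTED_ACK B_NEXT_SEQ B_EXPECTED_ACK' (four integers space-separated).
Answer: 1059 184 184 1059

Derivation:
After event 0: A_seq=1046 A_ack=0 B_seq=0 B_ack=1046
After event 1: A_seq=1046 A_ack=0 B_seq=81 B_ack=1046
After event 2: A_seq=1046 A_ack=0 B_seq=184 B_ack=1046
After event 3: A_seq=1046 A_ack=184 B_seq=184 B_ack=1046
After event 4: A_seq=1046 A_ack=184 B_seq=184 B_ack=1046
After event 5: A_seq=1059 A_ack=184 B_seq=184 B_ack=1059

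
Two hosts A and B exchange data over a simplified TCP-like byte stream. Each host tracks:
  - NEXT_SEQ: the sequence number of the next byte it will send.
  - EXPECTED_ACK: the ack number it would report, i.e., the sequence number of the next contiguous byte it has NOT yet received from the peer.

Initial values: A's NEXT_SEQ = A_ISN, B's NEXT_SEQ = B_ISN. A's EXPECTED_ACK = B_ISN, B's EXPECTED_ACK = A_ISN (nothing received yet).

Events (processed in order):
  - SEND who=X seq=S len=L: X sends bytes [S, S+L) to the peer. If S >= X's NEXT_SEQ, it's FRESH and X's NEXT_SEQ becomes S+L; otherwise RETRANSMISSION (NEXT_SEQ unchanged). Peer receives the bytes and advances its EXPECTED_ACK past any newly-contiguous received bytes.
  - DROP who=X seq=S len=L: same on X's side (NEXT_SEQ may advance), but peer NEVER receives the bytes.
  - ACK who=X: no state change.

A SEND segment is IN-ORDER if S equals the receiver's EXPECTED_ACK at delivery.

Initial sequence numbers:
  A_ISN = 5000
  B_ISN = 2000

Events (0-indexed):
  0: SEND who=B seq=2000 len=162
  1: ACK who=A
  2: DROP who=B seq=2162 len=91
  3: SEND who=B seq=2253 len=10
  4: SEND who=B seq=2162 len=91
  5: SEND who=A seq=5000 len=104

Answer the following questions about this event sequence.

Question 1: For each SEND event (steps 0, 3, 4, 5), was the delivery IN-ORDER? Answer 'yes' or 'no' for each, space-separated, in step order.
Answer: yes no yes yes

Derivation:
Step 0: SEND seq=2000 -> in-order
Step 3: SEND seq=2253 -> out-of-order
Step 4: SEND seq=2162 -> in-order
Step 5: SEND seq=5000 -> in-order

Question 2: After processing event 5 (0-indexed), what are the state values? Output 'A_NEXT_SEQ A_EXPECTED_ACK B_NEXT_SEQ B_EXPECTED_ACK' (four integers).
After event 0: A_seq=5000 A_ack=2162 B_seq=2162 B_ack=5000
After event 1: A_seq=5000 A_ack=2162 B_seq=2162 B_ack=5000
After event 2: A_seq=5000 A_ack=2162 B_seq=2253 B_ack=5000
After event 3: A_seq=5000 A_ack=2162 B_seq=2263 B_ack=5000
After event 4: A_seq=5000 A_ack=2263 B_seq=2263 B_ack=5000
After event 5: A_seq=5104 A_ack=2263 B_seq=2263 B_ack=5104

5104 2263 2263 5104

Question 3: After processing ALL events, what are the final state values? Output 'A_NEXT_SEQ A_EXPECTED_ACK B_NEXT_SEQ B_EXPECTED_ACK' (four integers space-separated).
After event 0: A_seq=5000 A_ack=2162 B_seq=2162 B_ack=5000
After event 1: A_seq=5000 A_ack=2162 B_seq=2162 B_ack=5000
After event 2: A_seq=5000 A_ack=2162 B_seq=2253 B_ack=5000
After event 3: A_seq=5000 A_ack=2162 B_seq=2263 B_ack=5000
After event 4: A_seq=5000 A_ack=2263 B_seq=2263 B_ack=5000
After event 5: A_seq=5104 A_ack=2263 B_seq=2263 B_ack=5104

Answer: 5104 2263 2263 5104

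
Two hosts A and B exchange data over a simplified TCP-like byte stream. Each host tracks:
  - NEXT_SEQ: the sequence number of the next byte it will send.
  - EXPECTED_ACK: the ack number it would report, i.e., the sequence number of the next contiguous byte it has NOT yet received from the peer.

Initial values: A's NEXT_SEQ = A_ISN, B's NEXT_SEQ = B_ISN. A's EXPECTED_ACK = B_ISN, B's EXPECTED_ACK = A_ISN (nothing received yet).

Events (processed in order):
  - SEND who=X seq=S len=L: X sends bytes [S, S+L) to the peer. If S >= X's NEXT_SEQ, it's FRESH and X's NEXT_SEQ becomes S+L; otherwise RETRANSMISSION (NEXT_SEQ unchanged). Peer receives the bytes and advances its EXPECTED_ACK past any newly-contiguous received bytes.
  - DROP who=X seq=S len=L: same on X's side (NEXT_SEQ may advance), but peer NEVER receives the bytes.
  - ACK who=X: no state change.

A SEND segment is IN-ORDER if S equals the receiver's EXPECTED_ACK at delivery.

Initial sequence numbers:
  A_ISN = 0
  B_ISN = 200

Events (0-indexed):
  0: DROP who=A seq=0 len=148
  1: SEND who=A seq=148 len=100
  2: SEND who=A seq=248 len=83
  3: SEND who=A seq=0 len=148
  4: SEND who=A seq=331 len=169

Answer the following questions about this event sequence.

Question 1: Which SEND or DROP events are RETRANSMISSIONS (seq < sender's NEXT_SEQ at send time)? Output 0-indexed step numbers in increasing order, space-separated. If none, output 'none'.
Answer: 3

Derivation:
Step 0: DROP seq=0 -> fresh
Step 1: SEND seq=148 -> fresh
Step 2: SEND seq=248 -> fresh
Step 3: SEND seq=0 -> retransmit
Step 4: SEND seq=331 -> fresh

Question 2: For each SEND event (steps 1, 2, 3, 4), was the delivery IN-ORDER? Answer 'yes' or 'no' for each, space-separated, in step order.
Answer: no no yes yes

Derivation:
Step 1: SEND seq=148 -> out-of-order
Step 2: SEND seq=248 -> out-of-order
Step 3: SEND seq=0 -> in-order
Step 4: SEND seq=331 -> in-order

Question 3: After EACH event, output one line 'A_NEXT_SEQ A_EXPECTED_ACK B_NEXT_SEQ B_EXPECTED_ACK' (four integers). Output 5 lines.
148 200 200 0
248 200 200 0
331 200 200 0
331 200 200 331
500 200 200 500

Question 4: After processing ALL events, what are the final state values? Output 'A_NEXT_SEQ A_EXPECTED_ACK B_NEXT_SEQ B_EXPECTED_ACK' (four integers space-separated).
After event 0: A_seq=148 A_ack=200 B_seq=200 B_ack=0
After event 1: A_seq=248 A_ack=200 B_seq=200 B_ack=0
After event 2: A_seq=331 A_ack=200 B_seq=200 B_ack=0
After event 3: A_seq=331 A_ack=200 B_seq=200 B_ack=331
After event 4: A_seq=500 A_ack=200 B_seq=200 B_ack=500

Answer: 500 200 200 500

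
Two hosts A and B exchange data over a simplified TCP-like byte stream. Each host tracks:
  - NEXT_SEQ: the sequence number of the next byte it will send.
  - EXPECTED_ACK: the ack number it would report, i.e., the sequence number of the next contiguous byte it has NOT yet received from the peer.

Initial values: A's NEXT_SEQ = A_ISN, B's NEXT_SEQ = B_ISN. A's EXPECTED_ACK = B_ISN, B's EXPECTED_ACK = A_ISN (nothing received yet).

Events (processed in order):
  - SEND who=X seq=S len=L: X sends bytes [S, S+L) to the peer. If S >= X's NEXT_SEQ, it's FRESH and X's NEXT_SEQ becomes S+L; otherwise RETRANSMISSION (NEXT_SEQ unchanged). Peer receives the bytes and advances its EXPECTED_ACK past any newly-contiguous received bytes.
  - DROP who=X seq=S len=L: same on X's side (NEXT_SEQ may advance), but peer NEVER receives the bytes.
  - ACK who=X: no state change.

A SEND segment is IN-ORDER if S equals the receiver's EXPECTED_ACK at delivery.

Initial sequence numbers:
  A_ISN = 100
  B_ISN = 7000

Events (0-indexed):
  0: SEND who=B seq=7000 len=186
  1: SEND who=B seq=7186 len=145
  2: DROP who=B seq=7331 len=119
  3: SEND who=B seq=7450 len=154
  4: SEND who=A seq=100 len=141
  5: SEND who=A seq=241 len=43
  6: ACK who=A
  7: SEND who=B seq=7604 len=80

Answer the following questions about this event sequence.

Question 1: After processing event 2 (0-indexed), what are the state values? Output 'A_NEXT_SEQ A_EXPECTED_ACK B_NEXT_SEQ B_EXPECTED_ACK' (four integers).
After event 0: A_seq=100 A_ack=7186 B_seq=7186 B_ack=100
After event 1: A_seq=100 A_ack=7331 B_seq=7331 B_ack=100
After event 2: A_seq=100 A_ack=7331 B_seq=7450 B_ack=100

100 7331 7450 100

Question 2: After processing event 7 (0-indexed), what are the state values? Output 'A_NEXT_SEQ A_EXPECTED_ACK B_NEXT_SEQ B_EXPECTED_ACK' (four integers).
After event 0: A_seq=100 A_ack=7186 B_seq=7186 B_ack=100
After event 1: A_seq=100 A_ack=7331 B_seq=7331 B_ack=100
After event 2: A_seq=100 A_ack=7331 B_seq=7450 B_ack=100
After event 3: A_seq=100 A_ack=7331 B_seq=7604 B_ack=100
After event 4: A_seq=241 A_ack=7331 B_seq=7604 B_ack=241
After event 5: A_seq=284 A_ack=7331 B_seq=7604 B_ack=284
After event 6: A_seq=284 A_ack=7331 B_seq=7604 B_ack=284
After event 7: A_seq=284 A_ack=7331 B_seq=7684 B_ack=284

284 7331 7684 284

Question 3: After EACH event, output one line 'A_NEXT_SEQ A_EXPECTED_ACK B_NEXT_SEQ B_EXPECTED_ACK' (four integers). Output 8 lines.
100 7186 7186 100
100 7331 7331 100
100 7331 7450 100
100 7331 7604 100
241 7331 7604 241
284 7331 7604 284
284 7331 7604 284
284 7331 7684 284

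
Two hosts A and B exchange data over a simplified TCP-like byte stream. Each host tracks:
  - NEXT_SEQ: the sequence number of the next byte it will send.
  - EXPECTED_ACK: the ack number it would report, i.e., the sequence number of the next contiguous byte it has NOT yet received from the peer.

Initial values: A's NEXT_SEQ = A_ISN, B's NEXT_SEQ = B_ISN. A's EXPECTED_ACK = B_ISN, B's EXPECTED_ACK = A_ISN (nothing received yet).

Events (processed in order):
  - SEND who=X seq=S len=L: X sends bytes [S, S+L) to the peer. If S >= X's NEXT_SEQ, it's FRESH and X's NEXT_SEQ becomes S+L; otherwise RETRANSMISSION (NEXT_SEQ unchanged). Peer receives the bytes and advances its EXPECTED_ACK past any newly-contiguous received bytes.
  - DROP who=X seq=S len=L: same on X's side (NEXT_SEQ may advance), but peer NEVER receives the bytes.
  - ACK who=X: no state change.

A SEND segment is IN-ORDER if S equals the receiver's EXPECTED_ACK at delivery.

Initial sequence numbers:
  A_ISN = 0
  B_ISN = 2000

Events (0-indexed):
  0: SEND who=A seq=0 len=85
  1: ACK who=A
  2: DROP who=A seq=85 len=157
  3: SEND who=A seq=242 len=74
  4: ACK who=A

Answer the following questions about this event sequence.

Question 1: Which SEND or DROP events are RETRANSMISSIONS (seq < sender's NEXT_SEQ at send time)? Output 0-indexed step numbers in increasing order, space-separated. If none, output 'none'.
Step 0: SEND seq=0 -> fresh
Step 2: DROP seq=85 -> fresh
Step 3: SEND seq=242 -> fresh

Answer: none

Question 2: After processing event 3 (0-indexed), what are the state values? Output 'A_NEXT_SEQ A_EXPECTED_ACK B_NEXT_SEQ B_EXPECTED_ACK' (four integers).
After event 0: A_seq=85 A_ack=2000 B_seq=2000 B_ack=85
After event 1: A_seq=85 A_ack=2000 B_seq=2000 B_ack=85
After event 2: A_seq=242 A_ack=2000 B_seq=2000 B_ack=85
After event 3: A_seq=316 A_ack=2000 B_seq=2000 B_ack=85

316 2000 2000 85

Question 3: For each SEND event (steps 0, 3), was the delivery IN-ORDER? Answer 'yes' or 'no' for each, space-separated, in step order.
Step 0: SEND seq=0 -> in-order
Step 3: SEND seq=242 -> out-of-order

Answer: yes no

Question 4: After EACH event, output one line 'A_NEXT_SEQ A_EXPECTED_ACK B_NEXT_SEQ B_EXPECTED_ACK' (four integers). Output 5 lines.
85 2000 2000 85
85 2000 2000 85
242 2000 2000 85
316 2000 2000 85
316 2000 2000 85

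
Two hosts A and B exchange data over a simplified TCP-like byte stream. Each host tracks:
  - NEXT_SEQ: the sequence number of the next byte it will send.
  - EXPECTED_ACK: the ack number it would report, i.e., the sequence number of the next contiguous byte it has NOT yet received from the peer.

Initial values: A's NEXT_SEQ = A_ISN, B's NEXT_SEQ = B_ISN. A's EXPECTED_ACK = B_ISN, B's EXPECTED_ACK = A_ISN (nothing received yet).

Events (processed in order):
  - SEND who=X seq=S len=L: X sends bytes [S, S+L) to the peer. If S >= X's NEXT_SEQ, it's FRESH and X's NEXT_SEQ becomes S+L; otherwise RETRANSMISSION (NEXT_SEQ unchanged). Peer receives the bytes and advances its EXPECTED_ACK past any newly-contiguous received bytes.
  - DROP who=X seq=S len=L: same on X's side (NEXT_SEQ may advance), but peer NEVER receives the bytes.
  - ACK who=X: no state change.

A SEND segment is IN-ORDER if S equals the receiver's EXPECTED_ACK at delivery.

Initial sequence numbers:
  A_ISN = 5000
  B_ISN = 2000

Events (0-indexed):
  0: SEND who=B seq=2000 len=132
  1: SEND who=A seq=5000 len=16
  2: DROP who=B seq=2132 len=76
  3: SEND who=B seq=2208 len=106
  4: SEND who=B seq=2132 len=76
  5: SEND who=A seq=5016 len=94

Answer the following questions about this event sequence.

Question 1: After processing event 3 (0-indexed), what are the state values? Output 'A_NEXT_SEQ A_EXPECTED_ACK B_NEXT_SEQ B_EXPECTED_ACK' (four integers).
After event 0: A_seq=5000 A_ack=2132 B_seq=2132 B_ack=5000
After event 1: A_seq=5016 A_ack=2132 B_seq=2132 B_ack=5016
After event 2: A_seq=5016 A_ack=2132 B_seq=2208 B_ack=5016
After event 3: A_seq=5016 A_ack=2132 B_seq=2314 B_ack=5016

5016 2132 2314 5016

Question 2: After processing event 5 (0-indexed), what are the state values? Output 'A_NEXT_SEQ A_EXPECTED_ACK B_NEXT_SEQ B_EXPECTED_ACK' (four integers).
After event 0: A_seq=5000 A_ack=2132 B_seq=2132 B_ack=5000
After event 1: A_seq=5016 A_ack=2132 B_seq=2132 B_ack=5016
After event 2: A_seq=5016 A_ack=2132 B_seq=2208 B_ack=5016
After event 3: A_seq=5016 A_ack=2132 B_seq=2314 B_ack=5016
After event 4: A_seq=5016 A_ack=2314 B_seq=2314 B_ack=5016
After event 5: A_seq=5110 A_ack=2314 B_seq=2314 B_ack=5110

5110 2314 2314 5110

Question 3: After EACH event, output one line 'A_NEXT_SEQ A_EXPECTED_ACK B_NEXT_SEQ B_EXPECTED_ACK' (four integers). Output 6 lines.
5000 2132 2132 5000
5016 2132 2132 5016
5016 2132 2208 5016
5016 2132 2314 5016
5016 2314 2314 5016
5110 2314 2314 5110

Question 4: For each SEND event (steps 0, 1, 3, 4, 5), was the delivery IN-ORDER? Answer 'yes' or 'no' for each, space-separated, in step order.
Answer: yes yes no yes yes

Derivation:
Step 0: SEND seq=2000 -> in-order
Step 1: SEND seq=5000 -> in-order
Step 3: SEND seq=2208 -> out-of-order
Step 4: SEND seq=2132 -> in-order
Step 5: SEND seq=5016 -> in-order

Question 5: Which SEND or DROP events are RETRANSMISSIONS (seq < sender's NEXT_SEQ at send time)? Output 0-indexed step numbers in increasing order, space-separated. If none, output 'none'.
Step 0: SEND seq=2000 -> fresh
Step 1: SEND seq=5000 -> fresh
Step 2: DROP seq=2132 -> fresh
Step 3: SEND seq=2208 -> fresh
Step 4: SEND seq=2132 -> retransmit
Step 5: SEND seq=5016 -> fresh

Answer: 4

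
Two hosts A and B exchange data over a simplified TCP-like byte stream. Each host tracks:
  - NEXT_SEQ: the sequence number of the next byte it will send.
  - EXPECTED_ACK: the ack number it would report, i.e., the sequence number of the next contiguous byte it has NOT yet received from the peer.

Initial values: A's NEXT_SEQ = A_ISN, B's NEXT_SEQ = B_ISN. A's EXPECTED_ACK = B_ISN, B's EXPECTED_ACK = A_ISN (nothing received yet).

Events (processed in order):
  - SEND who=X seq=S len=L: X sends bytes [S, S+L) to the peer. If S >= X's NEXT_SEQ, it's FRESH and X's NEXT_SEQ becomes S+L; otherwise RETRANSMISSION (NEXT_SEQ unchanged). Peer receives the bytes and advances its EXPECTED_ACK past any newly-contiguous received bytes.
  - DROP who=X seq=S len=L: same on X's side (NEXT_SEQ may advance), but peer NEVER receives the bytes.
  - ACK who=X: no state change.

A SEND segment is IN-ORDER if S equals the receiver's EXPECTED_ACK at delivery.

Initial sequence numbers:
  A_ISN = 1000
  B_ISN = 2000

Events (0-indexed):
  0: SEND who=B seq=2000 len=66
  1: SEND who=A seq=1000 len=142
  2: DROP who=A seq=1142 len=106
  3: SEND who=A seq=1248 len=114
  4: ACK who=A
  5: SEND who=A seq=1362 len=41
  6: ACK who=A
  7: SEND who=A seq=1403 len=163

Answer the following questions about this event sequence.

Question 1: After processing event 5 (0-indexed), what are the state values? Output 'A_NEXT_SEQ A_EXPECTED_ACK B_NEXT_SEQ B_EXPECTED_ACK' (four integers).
After event 0: A_seq=1000 A_ack=2066 B_seq=2066 B_ack=1000
After event 1: A_seq=1142 A_ack=2066 B_seq=2066 B_ack=1142
After event 2: A_seq=1248 A_ack=2066 B_seq=2066 B_ack=1142
After event 3: A_seq=1362 A_ack=2066 B_seq=2066 B_ack=1142
After event 4: A_seq=1362 A_ack=2066 B_seq=2066 B_ack=1142
After event 5: A_seq=1403 A_ack=2066 B_seq=2066 B_ack=1142

1403 2066 2066 1142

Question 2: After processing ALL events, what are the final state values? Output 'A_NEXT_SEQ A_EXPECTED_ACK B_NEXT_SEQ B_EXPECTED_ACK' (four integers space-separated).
Answer: 1566 2066 2066 1142

Derivation:
After event 0: A_seq=1000 A_ack=2066 B_seq=2066 B_ack=1000
After event 1: A_seq=1142 A_ack=2066 B_seq=2066 B_ack=1142
After event 2: A_seq=1248 A_ack=2066 B_seq=2066 B_ack=1142
After event 3: A_seq=1362 A_ack=2066 B_seq=2066 B_ack=1142
After event 4: A_seq=1362 A_ack=2066 B_seq=2066 B_ack=1142
After event 5: A_seq=1403 A_ack=2066 B_seq=2066 B_ack=1142
After event 6: A_seq=1403 A_ack=2066 B_seq=2066 B_ack=1142
After event 7: A_seq=1566 A_ack=2066 B_seq=2066 B_ack=1142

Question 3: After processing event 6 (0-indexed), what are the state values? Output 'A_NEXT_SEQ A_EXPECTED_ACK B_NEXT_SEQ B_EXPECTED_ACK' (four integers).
After event 0: A_seq=1000 A_ack=2066 B_seq=2066 B_ack=1000
After event 1: A_seq=1142 A_ack=2066 B_seq=2066 B_ack=1142
After event 2: A_seq=1248 A_ack=2066 B_seq=2066 B_ack=1142
After event 3: A_seq=1362 A_ack=2066 B_seq=2066 B_ack=1142
After event 4: A_seq=1362 A_ack=2066 B_seq=2066 B_ack=1142
After event 5: A_seq=1403 A_ack=2066 B_seq=2066 B_ack=1142
After event 6: A_seq=1403 A_ack=2066 B_seq=2066 B_ack=1142

1403 2066 2066 1142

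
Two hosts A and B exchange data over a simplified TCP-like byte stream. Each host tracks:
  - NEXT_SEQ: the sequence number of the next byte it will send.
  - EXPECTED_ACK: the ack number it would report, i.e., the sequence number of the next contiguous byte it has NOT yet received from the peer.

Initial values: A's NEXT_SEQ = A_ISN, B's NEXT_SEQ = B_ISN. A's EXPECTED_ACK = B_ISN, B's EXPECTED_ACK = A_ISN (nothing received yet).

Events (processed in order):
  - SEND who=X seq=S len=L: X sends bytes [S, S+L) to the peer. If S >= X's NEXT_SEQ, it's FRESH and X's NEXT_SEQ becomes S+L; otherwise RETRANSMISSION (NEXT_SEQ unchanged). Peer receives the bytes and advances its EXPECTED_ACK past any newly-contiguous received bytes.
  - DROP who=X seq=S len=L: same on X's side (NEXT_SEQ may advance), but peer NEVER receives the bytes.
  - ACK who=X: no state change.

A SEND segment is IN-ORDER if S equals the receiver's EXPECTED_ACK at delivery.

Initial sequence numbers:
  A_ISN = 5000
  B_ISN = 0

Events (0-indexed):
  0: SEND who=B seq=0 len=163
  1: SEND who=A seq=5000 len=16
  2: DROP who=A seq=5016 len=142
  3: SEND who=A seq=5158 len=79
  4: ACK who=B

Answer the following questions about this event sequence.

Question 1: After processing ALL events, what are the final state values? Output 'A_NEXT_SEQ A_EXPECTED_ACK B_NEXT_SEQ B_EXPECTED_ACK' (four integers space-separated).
Answer: 5237 163 163 5016

Derivation:
After event 0: A_seq=5000 A_ack=163 B_seq=163 B_ack=5000
After event 1: A_seq=5016 A_ack=163 B_seq=163 B_ack=5016
After event 2: A_seq=5158 A_ack=163 B_seq=163 B_ack=5016
After event 3: A_seq=5237 A_ack=163 B_seq=163 B_ack=5016
After event 4: A_seq=5237 A_ack=163 B_seq=163 B_ack=5016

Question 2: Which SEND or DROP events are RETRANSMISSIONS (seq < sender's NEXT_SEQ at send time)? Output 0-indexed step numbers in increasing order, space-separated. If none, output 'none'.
Step 0: SEND seq=0 -> fresh
Step 1: SEND seq=5000 -> fresh
Step 2: DROP seq=5016 -> fresh
Step 3: SEND seq=5158 -> fresh

Answer: none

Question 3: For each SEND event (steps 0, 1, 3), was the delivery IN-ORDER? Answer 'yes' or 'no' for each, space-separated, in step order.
Step 0: SEND seq=0 -> in-order
Step 1: SEND seq=5000 -> in-order
Step 3: SEND seq=5158 -> out-of-order

Answer: yes yes no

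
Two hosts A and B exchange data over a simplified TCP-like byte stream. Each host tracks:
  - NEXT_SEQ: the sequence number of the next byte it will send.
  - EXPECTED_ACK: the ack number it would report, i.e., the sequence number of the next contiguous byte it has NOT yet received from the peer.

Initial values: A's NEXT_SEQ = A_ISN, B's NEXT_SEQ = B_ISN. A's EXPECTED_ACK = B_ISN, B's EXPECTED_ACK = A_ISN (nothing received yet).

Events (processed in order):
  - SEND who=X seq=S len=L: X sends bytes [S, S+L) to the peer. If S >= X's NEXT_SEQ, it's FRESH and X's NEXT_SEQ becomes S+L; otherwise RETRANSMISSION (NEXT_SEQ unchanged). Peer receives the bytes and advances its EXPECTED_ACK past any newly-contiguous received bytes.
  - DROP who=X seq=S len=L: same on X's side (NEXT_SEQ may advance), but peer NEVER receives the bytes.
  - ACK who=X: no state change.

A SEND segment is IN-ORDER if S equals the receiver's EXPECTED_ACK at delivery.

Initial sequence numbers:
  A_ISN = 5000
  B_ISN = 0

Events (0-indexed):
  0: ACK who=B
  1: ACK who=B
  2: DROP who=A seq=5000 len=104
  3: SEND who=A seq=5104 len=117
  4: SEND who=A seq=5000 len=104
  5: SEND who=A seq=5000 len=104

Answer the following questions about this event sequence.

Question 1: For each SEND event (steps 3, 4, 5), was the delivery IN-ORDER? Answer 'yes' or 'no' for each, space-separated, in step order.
Step 3: SEND seq=5104 -> out-of-order
Step 4: SEND seq=5000 -> in-order
Step 5: SEND seq=5000 -> out-of-order

Answer: no yes no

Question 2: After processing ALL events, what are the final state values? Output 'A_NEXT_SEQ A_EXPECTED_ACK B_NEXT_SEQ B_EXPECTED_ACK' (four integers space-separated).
After event 0: A_seq=5000 A_ack=0 B_seq=0 B_ack=5000
After event 1: A_seq=5000 A_ack=0 B_seq=0 B_ack=5000
After event 2: A_seq=5104 A_ack=0 B_seq=0 B_ack=5000
After event 3: A_seq=5221 A_ack=0 B_seq=0 B_ack=5000
After event 4: A_seq=5221 A_ack=0 B_seq=0 B_ack=5221
After event 5: A_seq=5221 A_ack=0 B_seq=0 B_ack=5221

Answer: 5221 0 0 5221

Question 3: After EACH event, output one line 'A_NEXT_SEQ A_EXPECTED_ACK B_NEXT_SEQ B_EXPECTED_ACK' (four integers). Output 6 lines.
5000 0 0 5000
5000 0 0 5000
5104 0 0 5000
5221 0 0 5000
5221 0 0 5221
5221 0 0 5221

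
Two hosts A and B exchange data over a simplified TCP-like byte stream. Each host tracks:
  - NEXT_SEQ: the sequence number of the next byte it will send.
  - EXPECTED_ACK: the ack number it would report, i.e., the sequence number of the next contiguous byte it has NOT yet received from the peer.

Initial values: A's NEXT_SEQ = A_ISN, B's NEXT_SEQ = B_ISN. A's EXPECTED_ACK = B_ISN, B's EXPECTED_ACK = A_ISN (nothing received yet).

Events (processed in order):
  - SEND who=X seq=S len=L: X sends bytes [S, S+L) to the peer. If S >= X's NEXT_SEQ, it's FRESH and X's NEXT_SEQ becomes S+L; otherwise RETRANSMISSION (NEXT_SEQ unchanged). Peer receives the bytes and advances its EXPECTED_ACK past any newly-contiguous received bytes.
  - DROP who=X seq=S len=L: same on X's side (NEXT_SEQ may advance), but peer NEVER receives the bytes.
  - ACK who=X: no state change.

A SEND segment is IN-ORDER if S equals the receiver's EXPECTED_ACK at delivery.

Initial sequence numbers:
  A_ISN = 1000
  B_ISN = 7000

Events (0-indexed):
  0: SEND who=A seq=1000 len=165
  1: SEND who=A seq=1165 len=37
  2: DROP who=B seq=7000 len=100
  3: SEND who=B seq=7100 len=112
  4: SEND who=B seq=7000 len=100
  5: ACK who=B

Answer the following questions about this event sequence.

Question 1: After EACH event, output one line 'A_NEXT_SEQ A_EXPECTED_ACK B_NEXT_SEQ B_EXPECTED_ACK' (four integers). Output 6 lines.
1165 7000 7000 1165
1202 7000 7000 1202
1202 7000 7100 1202
1202 7000 7212 1202
1202 7212 7212 1202
1202 7212 7212 1202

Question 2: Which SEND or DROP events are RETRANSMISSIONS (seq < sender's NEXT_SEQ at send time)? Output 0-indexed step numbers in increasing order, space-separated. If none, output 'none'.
Step 0: SEND seq=1000 -> fresh
Step 1: SEND seq=1165 -> fresh
Step 2: DROP seq=7000 -> fresh
Step 3: SEND seq=7100 -> fresh
Step 4: SEND seq=7000 -> retransmit

Answer: 4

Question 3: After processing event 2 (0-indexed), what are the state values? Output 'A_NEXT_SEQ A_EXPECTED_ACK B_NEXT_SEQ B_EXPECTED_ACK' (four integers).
After event 0: A_seq=1165 A_ack=7000 B_seq=7000 B_ack=1165
After event 1: A_seq=1202 A_ack=7000 B_seq=7000 B_ack=1202
After event 2: A_seq=1202 A_ack=7000 B_seq=7100 B_ack=1202

1202 7000 7100 1202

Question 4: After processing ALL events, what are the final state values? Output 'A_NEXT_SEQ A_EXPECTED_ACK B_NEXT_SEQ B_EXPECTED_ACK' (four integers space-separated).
After event 0: A_seq=1165 A_ack=7000 B_seq=7000 B_ack=1165
After event 1: A_seq=1202 A_ack=7000 B_seq=7000 B_ack=1202
After event 2: A_seq=1202 A_ack=7000 B_seq=7100 B_ack=1202
After event 3: A_seq=1202 A_ack=7000 B_seq=7212 B_ack=1202
After event 4: A_seq=1202 A_ack=7212 B_seq=7212 B_ack=1202
After event 5: A_seq=1202 A_ack=7212 B_seq=7212 B_ack=1202

Answer: 1202 7212 7212 1202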